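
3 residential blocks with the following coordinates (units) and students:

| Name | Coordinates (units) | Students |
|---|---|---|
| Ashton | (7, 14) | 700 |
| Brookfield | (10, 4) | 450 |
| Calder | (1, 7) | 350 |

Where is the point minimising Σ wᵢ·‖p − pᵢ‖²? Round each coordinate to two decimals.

The minimiser of Σwᵢ‖p−pᵢ‖² is the weighted centroid p* = (Σwᵢpᵢ)/(Σwᵢ).
Σwᵢ = 1500.
Σwᵢxᵢ = 700·7 + 450·10 + 350·1 = 9750.
Σwᵢyᵢ = 700·14 + 450·4 + 350·7 = 14050.
x* = 9750/1500 = 6.50, y* = 14050/1500 = 9.37.

(6.50, 9.37)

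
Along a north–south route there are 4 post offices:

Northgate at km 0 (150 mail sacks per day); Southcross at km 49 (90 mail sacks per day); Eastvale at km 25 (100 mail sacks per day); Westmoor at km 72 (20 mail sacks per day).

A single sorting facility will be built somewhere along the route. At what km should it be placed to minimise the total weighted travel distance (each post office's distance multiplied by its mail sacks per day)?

For a sum of weighted absolute distances on a line, the optimum is the weighted median (not the mean). Total weight W = 360; half-weight = 180.
Sort by position and accumulate weight:
  km 0 (Northgate, w=150) → cum 150
  km 25 (Eastvale, w=100) → cum 250  ≥ 180 → median here
  km 49 (Southcross, w=90) → cum 340
  km 72 (Westmoor, w=20) → cum 360
Optimal location: km 25.

x = 25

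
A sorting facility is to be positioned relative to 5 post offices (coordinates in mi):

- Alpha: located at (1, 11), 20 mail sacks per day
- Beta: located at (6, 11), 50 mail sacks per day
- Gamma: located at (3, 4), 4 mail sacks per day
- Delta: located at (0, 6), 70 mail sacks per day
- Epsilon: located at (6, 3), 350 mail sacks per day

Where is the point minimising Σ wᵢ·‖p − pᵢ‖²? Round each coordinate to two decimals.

(4.92, 4.57)

The minimiser of Σwᵢ‖p−pᵢ‖² is the weighted centroid p* = (Σwᵢpᵢ)/(Σwᵢ).
Σwᵢ = 494.
Σwᵢxᵢ = 20·1 + 50·6 + 4·3 + 70·0 + 350·6 = 2432.
Σwᵢyᵢ = 20·11 + 50·11 + 4·4 + 70·6 + 350·3 = 2256.
x* = 2432/494 = 4.92, y* = 2256/494 = 4.57.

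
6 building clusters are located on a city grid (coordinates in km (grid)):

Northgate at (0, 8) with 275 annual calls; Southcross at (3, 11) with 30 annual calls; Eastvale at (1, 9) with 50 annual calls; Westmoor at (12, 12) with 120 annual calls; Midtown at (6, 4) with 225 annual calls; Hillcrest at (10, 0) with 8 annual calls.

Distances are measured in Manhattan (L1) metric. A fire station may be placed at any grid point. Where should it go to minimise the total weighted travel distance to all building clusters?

Manhattan distance separates: Σwᵢ(|x−xᵢ|+|y−yᵢ|) = Σwᵢ|x−xᵢ| + Σwᵢ|y−yᵢ|, so x and y are optimised independently as 1-D weighted medians.
Total weight W = 708; half = 354.
x-coordinate, sorted with cumulative weight:
  x=0 (Northgate, w=275) cum 275
  x=1 (Eastvale, w=50) cum 325
  x=3 (Southcross, w=30) cum 355  ← median
  x=6 (Midtown, w=225) cum 580
  x=10 (Hillcrest, w=8) cum 588
  x=12 (Westmoor, w=120) cum 708
⇒ x* = 3
y-coordinate, sorted with cumulative weight:
  y=0 (Hillcrest, w=8) cum 8
  y=4 (Midtown, w=225) cum 233
  y=8 (Northgate, w=275) cum 508  ← median
  y=9 (Eastvale, w=50) cum 558
  y=11 (Southcross, w=30) cum 588
  y=12 (Westmoor, w=120) cum 708
⇒ y* = 8

(3, 8)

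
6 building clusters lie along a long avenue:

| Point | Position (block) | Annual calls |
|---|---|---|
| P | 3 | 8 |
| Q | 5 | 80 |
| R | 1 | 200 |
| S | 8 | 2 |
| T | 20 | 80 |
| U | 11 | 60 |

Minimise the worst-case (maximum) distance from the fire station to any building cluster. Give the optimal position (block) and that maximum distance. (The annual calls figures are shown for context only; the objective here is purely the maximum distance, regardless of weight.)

location 10.5, max distance 9.5

The 1-center on a line is the midpoint of the two extreme points: leftmost at 1, rightmost at 20.
Optimal location = (1 + 20)/2 = 10.5; maximum distance = (20 − 1)/2 = 9.5.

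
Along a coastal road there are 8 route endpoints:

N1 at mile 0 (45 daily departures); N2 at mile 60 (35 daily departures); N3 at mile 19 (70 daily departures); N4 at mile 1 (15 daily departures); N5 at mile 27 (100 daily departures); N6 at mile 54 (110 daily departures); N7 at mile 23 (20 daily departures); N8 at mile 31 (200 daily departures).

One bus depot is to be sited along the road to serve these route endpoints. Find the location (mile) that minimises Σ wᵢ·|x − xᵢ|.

x = 31

For a sum of weighted absolute distances on a line, the optimum is the weighted median (not the mean). Total weight W = 595; half-weight = 297.5.
Sort by position and accumulate weight:
  mile 0 (N1, w=45) → cum 45
  mile 1 (N4, w=15) → cum 60
  mile 19 (N3, w=70) → cum 130
  mile 23 (N7, w=20) → cum 150
  mile 27 (N5, w=100) → cum 250
  mile 31 (N8, w=200) → cum 450  ≥ 297.5 → median here
  mile 54 (N6, w=110) → cum 560
  mile 60 (N2, w=35) → cum 595
Optimal location: mile 31.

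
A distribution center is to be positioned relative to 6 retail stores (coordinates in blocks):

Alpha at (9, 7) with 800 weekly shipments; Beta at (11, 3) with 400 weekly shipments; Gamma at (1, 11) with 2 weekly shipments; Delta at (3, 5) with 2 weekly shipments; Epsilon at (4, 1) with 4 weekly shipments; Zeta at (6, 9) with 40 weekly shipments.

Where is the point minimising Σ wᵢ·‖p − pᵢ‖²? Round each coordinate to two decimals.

(9.51, 5.77)

The minimiser of Σwᵢ‖p−pᵢ‖² is the weighted centroid p* = (Σwᵢpᵢ)/(Σwᵢ).
Σwᵢ = 1248.
Σwᵢxᵢ = 800·9 + 400·11 + 2·1 + 2·3 + 4·4 + 40·6 = 11864.
Σwᵢyᵢ = 800·7 + 400·3 + 2·11 + 2·5 + 4·1 + 40·9 = 7196.
x* = 11864/1248 = 9.51, y* = 7196/1248 = 5.77.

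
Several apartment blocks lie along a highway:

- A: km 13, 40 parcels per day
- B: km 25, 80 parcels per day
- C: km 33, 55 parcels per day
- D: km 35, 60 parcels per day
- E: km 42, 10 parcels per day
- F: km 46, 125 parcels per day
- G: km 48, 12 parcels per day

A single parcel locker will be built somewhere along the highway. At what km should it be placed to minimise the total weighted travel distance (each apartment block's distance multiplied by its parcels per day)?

x = 35

For a sum of weighted absolute distances on a line, the optimum is the weighted median (not the mean). Total weight W = 382; half-weight = 191.
Sort by position and accumulate weight:
  km 13 (A, w=40) → cum 40
  km 25 (B, w=80) → cum 120
  km 33 (C, w=55) → cum 175
  km 35 (D, w=60) → cum 235  ≥ 191 → median here
  km 42 (E, w=10) → cum 245
  km 46 (F, w=125) → cum 370
  km 48 (G, w=12) → cum 382
Optimal location: km 35.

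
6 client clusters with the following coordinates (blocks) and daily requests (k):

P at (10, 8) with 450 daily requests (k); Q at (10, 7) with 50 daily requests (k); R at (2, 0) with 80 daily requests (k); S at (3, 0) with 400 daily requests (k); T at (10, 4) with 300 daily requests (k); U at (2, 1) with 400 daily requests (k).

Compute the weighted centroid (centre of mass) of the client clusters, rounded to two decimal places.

The minimiser of Σwᵢ‖p−pᵢ‖² is the weighted centroid p* = (Σwᵢpᵢ)/(Σwᵢ).
Σwᵢ = 1680.
Σwᵢxᵢ = 450·10 + 50·10 + 80·2 + 400·3 + 300·10 + 400·2 = 10160.
Σwᵢyᵢ = 450·8 + 50·7 + 80·0 + 400·0 + 300·4 + 400·1 = 5550.
x* = 10160/1680 = 6.05, y* = 5550/1680 = 3.30.

(6.05, 3.30)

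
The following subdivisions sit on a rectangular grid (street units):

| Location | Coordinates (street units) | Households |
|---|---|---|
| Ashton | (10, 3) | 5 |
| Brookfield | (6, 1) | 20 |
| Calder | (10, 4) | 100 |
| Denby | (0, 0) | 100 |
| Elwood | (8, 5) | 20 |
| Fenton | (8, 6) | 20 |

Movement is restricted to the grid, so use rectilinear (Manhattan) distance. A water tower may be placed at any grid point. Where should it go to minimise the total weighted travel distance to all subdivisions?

(8, 4)

Manhattan distance separates: Σwᵢ(|x−xᵢ|+|y−yᵢ|) = Σwᵢ|x−xᵢ| + Σwᵢ|y−yᵢ|, so x and y are optimised independently as 1-D weighted medians.
Total weight W = 265; half = 132.5.
x-coordinate, sorted with cumulative weight:
  x=0 (Denby, w=100) cum 100
  x=6 (Brookfield, w=20) cum 120
  x=8 (Elwood, w=20) cum 140  ← median
  x=8 (Fenton, w=20) cum 160
  x=10 (Ashton, w=5) cum 165
  x=10 (Calder, w=100) cum 265
⇒ x* = 8
y-coordinate, sorted with cumulative weight:
  y=0 (Denby, w=100) cum 100
  y=1 (Brookfield, w=20) cum 120
  y=3 (Ashton, w=5) cum 125
  y=4 (Calder, w=100) cum 225  ← median
  y=5 (Elwood, w=20) cum 245
  y=6 (Fenton, w=20) cum 265
⇒ y* = 4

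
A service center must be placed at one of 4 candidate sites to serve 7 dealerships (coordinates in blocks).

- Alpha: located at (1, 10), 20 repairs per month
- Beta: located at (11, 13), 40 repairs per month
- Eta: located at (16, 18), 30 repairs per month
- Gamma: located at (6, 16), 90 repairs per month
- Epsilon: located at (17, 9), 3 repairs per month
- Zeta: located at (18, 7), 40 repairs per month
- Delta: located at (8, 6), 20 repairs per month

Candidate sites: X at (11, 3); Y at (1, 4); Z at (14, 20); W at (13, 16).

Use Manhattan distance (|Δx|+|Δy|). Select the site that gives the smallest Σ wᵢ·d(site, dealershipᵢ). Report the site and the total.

Total weighted distance at each candidate:
  X (11, 3): total = 3556
  Y (1, 4): total = 4323
  Z (14, 20): total = 3182
  W (13, 16): total = 2233
Minimum is at W with total 2233 blocks.

W, total 2233 blocks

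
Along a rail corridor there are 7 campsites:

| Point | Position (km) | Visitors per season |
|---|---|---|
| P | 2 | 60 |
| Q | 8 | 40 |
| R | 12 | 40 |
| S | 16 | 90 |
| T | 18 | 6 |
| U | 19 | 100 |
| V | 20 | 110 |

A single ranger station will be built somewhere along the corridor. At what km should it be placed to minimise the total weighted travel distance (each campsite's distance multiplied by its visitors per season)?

x = 16

For a sum of weighted absolute distances on a line, the optimum is the weighted median (not the mean). Total weight W = 446; half-weight = 223.
Sort by position and accumulate weight:
  km 2 (P, w=60) → cum 60
  km 8 (Q, w=40) → cum 100
  km 12 (R, w=40) → cum 140
  km 16 (S, w=90) → cum 230  ≥ 223 → median here
  km 18 (T, w=6) → cum 236
  km 19 (U, w=100) → cum 336
  km 20 (V, w=110) → cum 446
Optimal location: km 16.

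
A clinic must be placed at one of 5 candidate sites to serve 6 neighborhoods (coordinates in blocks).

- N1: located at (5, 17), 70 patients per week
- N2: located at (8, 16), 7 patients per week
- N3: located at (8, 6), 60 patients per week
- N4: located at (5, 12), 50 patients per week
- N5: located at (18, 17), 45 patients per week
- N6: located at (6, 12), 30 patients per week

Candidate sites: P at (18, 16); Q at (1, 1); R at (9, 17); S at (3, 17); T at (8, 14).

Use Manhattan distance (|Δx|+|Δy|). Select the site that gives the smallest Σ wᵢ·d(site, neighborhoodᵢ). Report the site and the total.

T, total 1869 blocks

Total weighted distance at each candidate:
  P (18, 16): total = 3625
  Q (1, 1): total = 4989
  R (9, 17): total = 2109
  S (3, 17): total = 2407
  T (8, 14): total = 1869
Minimum is at T with total 1869 blocks.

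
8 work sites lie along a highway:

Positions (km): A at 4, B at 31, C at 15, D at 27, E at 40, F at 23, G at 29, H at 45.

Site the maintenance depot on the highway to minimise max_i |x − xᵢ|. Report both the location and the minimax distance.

location 24.5, max distance 20.5

The 1-center on a line is the midpoint of the two extreme points: leftmost at 4, rightmost at 45.
Optimal location = (4 + 45)/2 = 24.5; maximum distance = (45 − 4)/2 = 20.5.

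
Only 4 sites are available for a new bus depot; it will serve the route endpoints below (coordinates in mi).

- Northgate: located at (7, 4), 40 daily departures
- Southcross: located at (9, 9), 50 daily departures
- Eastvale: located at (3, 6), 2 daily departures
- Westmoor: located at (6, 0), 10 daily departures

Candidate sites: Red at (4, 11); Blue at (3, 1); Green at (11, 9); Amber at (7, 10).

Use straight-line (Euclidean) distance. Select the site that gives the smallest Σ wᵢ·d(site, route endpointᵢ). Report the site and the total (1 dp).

Amber, total 463.6 mi

Total weighted distance at each candidate:
  Red (4, 11): total = 695.9
  Blue (3, 1): total = 741.6
  Green (11, 9): total = 476.2
  Amber (7, 10): total = 463.6
Minimum is at Amber with total 463.6 mi.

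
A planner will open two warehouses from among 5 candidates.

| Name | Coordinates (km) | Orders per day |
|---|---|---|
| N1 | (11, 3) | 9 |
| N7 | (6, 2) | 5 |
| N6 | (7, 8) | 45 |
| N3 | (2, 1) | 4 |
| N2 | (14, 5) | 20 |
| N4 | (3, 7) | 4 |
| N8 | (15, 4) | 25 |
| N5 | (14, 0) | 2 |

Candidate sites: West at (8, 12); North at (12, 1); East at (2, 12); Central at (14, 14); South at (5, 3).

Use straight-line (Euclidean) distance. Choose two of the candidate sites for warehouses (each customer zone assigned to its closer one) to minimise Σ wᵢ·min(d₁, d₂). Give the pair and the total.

Evaluate every pair (each demand assigned to the nearer of the two):
  {North, South}: total = 501.8
  {West, North}: total = 504.3
  {North, East}: total = 599.1
  {North, Central}: total = 720.9
  {West, South}: total = 733.5
  {Central, South}: total = 785.9
  {East, South}: total = 790.3
  {West, Central}: total = 858.4
  {West, East}: total = 863.3
  {East, Central}: total = 968.3
Best pair: {North, South} with total 501.8.

{North, South}, total 501.8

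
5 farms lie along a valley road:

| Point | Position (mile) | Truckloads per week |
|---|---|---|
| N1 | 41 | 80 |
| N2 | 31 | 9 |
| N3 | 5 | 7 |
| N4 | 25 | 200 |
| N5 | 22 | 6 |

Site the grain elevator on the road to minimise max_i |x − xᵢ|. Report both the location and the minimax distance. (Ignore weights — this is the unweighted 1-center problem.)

location 23, max distance 18

The 1-center on a line is the midpoint of the two extreme points: leftmost at 5, rightmost at 41.
Optimal location = (5 + 41)/2 = 23; maximum distance = (41 − 5)/2 = 18.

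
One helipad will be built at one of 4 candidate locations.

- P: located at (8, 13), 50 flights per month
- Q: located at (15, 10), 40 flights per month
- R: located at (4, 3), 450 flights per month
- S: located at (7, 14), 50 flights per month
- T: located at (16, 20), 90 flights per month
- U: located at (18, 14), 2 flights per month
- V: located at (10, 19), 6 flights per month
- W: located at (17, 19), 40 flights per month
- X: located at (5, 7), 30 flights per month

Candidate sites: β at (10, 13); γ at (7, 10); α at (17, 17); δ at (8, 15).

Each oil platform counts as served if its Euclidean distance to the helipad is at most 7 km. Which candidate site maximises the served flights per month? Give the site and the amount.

Coverage radius r = 7 km; a point is covered iff (Δx)²+(Δy)² ≤ 7² = 49.
  β (10, 13): covers {P, Q, S, V} → 146
  γ (7, 10): covers {P, S, X} → 130
  α (17, 17): covers {T, U, W} → 132
  δ (8, 15): covers {P, S, V} → 106
Maximum coverage at β: 146 flights per month.

β, covering 146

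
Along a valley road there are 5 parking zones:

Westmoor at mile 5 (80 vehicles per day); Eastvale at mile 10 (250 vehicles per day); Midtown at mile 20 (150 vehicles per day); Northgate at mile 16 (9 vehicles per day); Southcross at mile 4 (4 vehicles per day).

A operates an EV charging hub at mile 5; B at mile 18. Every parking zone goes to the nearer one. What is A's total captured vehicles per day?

334

The indifferent point is the midpoint (5+18)/2 = 11.5; parking zones left of it (closer to A at 5) go to A, those right go to B.
  Southcross at 4 (w=4) → A
  Westmoor at 5 (w=80) → A
  Eastvale at 10 (w=250) → A
  Northgate at 16 (w=9) → B
  Midtown at 20 (w=150) → B
A captures 334; B captures 159.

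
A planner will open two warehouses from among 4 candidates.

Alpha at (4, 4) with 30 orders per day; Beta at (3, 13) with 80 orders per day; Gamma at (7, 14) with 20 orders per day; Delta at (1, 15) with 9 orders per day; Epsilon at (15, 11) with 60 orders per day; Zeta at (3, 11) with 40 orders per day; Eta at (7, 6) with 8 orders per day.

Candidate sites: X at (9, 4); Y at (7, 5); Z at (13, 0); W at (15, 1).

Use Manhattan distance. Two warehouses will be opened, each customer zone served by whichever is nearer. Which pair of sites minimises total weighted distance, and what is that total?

Evaluate every pair (each demand assigned to the nearer of the two):
  {Y, W}: total = 2412
  {X, Y}: total = 2592
  {Y, Z}: total = 2592
  {X, W}: total = 2913
  {X, Z}: total = 3093
  {Z, W}: total = 4409
Best pair: {Y, W} with total 2412.

{Y, W}, total 2412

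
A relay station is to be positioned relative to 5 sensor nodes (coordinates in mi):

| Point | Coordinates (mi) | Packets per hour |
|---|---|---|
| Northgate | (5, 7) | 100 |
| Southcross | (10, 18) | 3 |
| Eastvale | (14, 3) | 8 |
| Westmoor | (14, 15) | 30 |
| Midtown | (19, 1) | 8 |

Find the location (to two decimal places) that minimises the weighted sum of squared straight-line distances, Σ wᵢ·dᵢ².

(8.15, 8.30)

The minimiser of Σwᵢ‖p−pᵢ‖² is the weighted centroid p* = (Σwᵢpᵢ)/(Σwᵢ).
Σwᵢ = 149.
Σwᵢxᵢ = 100·5 + 3·10 + 8·14 + 30·14 + 8·19 = 1214.
Σwᵢyᵢ = 100·7 + 3·18 + 8·3 + 30·15 + 8·1 = 1236.
x* = 1214/149 = 8.15, y* = 1236/149 = 8.30.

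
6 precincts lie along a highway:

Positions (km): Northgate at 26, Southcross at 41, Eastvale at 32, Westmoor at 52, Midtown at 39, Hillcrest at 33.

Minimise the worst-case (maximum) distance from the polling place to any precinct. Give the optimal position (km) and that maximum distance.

The 1-center on a line is the midpoint of the two extreme points: leftmost at 26, rightmost at 52.
Optimal location = (26 + 52)/2 = 39; maximum distance = (52 − 26)/2 = 13.

location 39, max distance 13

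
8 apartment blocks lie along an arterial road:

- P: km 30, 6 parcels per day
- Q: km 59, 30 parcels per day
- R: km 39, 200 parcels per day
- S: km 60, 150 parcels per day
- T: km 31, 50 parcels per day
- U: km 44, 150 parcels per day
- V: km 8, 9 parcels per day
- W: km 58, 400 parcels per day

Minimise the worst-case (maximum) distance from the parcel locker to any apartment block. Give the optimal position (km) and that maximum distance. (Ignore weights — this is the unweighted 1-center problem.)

location 34, max distance 26

The 1-center on a line is the midpoint of the two extreme points: leftmost at 8, rightmost at 60.
Optimal location = (8 + 60)/2 = 34; maximum distance = (60 − 8)/2 = 26.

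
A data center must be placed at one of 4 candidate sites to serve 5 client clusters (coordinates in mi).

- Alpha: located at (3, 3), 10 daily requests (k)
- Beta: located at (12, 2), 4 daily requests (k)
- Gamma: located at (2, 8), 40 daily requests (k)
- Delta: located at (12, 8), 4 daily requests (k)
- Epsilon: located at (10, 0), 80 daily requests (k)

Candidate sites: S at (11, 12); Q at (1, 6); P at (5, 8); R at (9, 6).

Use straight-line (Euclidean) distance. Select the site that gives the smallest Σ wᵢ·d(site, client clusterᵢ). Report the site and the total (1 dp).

Total weighted distance at each candidate:
  S (11, 12): total = 1534.4
  Q (1, 6): total = 1082.4
  P (5, 8): total = 993.4
  R (9, 6): total = 879.3
Minimum is at R with total 879.3 mi.

R, total 879.3 mi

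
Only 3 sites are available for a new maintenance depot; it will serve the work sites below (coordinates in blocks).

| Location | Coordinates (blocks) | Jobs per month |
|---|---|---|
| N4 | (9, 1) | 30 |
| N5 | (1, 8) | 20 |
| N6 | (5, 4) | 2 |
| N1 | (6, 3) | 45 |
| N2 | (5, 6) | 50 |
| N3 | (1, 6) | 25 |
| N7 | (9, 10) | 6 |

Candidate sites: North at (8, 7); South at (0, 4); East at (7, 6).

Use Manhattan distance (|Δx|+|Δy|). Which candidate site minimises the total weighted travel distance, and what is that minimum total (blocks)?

East, total 844 blocks

Total weighted distance at each candidate:
  North (8, 7): total = 1076
  South (0, 4): total = 1300
  East (7, 6): total = 844
Minimum is at East with total 844 blocks.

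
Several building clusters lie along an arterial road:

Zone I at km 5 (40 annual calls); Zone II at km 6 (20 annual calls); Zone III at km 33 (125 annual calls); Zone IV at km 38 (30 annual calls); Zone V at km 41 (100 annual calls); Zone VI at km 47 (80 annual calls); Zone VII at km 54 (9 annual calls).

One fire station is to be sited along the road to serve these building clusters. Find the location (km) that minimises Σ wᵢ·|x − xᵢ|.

x = 38

For a sum of weighted absolute distances on a line, the optimum is the weighted median (not the mean). Total weight W = 404; half-weight = 202.
Sort by position and accumulate weight:
  km 5 (Zone I, w=40) → cum 40
  km 6 (Zone II, w=20) → cum 60
  km 33 (Zone III, w=125) → cum 185
  km 38 (Zone IV, w=30) → cum 215  ≥ 202 → median here
  km 41 (Zone V, w=100) → cum 315
  km 47 (Zone VI, w=80) → cum 395
  km 54 (Zone VII, w=9) → cum 404
Optimal location: km 38.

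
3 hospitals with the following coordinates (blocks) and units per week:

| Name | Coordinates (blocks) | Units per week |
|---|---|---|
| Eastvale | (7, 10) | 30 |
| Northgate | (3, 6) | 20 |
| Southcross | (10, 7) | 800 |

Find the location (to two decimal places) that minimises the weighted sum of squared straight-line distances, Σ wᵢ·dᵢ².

The minimiser of Σwᵢ‖p−pᵢ‖² is the weighted centroid p* = (Σwᵢpᵢ)/(Σwᵢ).
Σwᵢ = 850.
Σwᵢxᵢ = 30·7 + 20·3 + 800·10 = 8270.
Σwᵢyᵢ = 30·10 + 20·6 + 800·7 = 6020.
x* = 8270/850 = 9.73, y* = 6020/850 = 7.08.

(9.73, 7.08)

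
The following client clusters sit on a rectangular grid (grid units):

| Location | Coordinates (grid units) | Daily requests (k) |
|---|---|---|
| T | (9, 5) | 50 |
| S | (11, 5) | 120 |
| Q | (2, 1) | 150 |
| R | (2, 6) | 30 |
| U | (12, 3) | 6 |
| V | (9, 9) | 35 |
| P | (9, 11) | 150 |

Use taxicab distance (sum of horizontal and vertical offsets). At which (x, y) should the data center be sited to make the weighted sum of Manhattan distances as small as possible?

(9, 5)

Manhattan distance separates: Σwᵢ(|x−xᵢ|+|y−yᵢ|) = Σwᵢ|x−xᵢ| + Σwᵢ|y−yᵢ|, so x and y are optimised independently as 1-D weighted medians.
Total weight W = 541; half = 270.5.
x-coordinate, sorted with cumulative weight:
  x=2 (Q, w=150) cum 150
  x=2 (R, w=30) cum 180
  x=9 (T, w=50) cum 230
  x=9 (V, w=35) cum 265
  x=9 (P, w=150) cum 415  ← median
  x=11 (S, w=120) cum 535
  x=12 (U, w=6) cum 541
⇒ x* = 9
y-coordinate, sorted with cumulative weight:
  y=1 (Q, w=150) cum 150
  y=3 (U, w=6) cum 156
  y=5 (T, w=50) cum 206
  y=5 (S, w=120) cum 326  ← median
  y=6 (R, w=30) cum 356
  y=9 (V, w=35) cum 391
  y=11 (P, w=150) cum 541
⇒ y* = 5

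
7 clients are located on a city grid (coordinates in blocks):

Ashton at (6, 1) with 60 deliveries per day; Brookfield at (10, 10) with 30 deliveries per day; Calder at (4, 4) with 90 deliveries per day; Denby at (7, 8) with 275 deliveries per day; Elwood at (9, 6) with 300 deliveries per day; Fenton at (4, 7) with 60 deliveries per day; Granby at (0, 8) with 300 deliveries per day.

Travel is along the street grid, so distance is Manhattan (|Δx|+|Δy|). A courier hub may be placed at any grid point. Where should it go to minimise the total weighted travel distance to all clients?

(7, 8)

Manhattan distance separates: Σwᵢ(|x−xᵢ|+|y−yᵢ|) = Σwᵢ|x−xᵢ| + Σwᵢ|y−yᵢ|, so x and y are optimised independently as 1-D weighted medians.
Total weight W = 1115; half = 557.5.
x-coordinate, sorted with cumulative weight:
  x=0 (Granby, w=300) cum 300
  x=4 (Calder, w=90) cum 390
  x=4 (Fenton, w=60) cum 450
  x=6 (Ashton, w=60) cum 510
  x=7 (Denby, w=275) cum 785  ← median
  x=9 (Elwood, w=300) cum 1085
  x=10 (Brookfield, w=30) cum 1115
⇒ x* = 7
y-coordinate, sorted with cumulative weight:
  y=1 (Ashton, w=60) cum 60
  y=4 (Calder, w=90) cum 150
  y=6 (Elwood, w=300) cum 450
  y=7 (Fenton, w=60) cum 510
  y=8 (Denby, w=275) cum 785  ← median
  y=8 (Granby, w=300) cum 1085
  y=10 (Brookfield, w=30) cum 1115
⇒ y* = 8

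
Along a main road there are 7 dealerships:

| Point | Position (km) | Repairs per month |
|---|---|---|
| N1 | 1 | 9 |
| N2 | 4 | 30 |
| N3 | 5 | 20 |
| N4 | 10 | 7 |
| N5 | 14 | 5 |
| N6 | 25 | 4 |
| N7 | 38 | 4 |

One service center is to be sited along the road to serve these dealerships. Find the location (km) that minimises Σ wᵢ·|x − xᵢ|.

x = 5

For a sum of weighted absolute distances on a line, the optimum is the weighted median (not the mean). Total weight W = 79; half-weight = 39.5.
Sort by position and accumulate weight:
  km 1 (N1, w=9) → cum 9
  km 4 (N2, w=30) → cum 39
  km 5 (N3, w=20) → cum 59  ≥ 39.5 → median here
  km 10 (N4, w=7) → cum 66
  km 14 (N5, w=5) → cum 71
  km 25 (N6, w=4) → cum 75
  km 38 (N7, w=4) → cum 79
Optimal location: km 5.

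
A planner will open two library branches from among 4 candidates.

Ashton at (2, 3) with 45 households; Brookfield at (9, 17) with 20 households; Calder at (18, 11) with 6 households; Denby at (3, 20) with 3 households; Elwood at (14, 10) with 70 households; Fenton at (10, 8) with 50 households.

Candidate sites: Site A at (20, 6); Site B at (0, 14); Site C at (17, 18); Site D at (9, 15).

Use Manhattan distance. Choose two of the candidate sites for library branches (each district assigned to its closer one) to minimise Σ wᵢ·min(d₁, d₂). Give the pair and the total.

Evaluate every pair (each demand assigned to the nearer of the two):
  {Site B, Site D}: total = 1830
  {Site A, Site D}: total = 2070
  {Site C, Site D}: total = 2076
  {Site A, Site B}: total = 2194
  {Site B, Site C}: total = 2410
  {Site A, Site C}: total = 2515
Best pair: {Site B, Site D} with total 1830.

{Site B, Site D}, total 1830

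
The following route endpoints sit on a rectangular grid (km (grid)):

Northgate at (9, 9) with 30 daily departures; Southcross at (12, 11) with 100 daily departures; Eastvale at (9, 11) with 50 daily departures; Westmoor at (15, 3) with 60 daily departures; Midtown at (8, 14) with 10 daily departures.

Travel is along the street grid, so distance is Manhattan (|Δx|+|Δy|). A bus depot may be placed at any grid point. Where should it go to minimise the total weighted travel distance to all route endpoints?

(12, 11)

Manhattan distance separates: Σwᵢ(|x−xᵢ|+|y−yᵢ|) = Σwᵢ|x−xᵢ| + Σwᵢ|y−yᵢ|, so x and y are optimised independently as 1-D weighted medians.
Total weight W = 250; half = 125.
x-coordinate, sorted with cumulative weight:
  x=8 (Midtown, w=10) cum 10
  x=9 (Northgate, w=30) cum 40
  x=9 (Eastvale, w=50) cum 90
  x=12 (Southcross, w=100) cum 190  ← median
  x=15 (Westmoor, w=60) cum 250
⇒ x* = 12
y-coordinate, sorted with cumulative weight:
  y=3 (Westmoor, w=60) cum 60
  y=9 (Northgate, w=30) cum 90
  y=11 (Southcross, w=100) cum 190  ← median
  y=11 (Eastvale, w=50) cum 240
  y=14 (Midtown, w=10) cum 250
⇒ y* = 11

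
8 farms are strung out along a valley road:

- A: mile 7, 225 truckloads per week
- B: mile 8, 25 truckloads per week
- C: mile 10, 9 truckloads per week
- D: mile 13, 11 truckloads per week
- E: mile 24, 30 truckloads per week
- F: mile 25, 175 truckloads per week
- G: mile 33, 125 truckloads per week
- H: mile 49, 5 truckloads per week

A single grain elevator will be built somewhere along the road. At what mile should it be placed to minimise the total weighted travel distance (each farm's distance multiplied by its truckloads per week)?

For a sum of weighted absolute distances on a line, the optimum is the weighted median (not the mean). Total weight W = 605; half-weight = 302.5.
Sort by position and accumulate weight:
  mile 7 (A, w=225) → cum 225
  mile 8 (B, w=25) → cum 250
  mile 10 (C, w=9) → cum 259
  mile 13 (D, w=11) → cum 270
  mile 24 (E, w=30) → cum 300
  mile 25 (F, w=175) → cum 475  ≥ 302.5 → median here
  mile 33 (G, w=125) → cum 600
  mile 49 (H, w=5) → cum 605
Optimal location: mile 25.

x = 25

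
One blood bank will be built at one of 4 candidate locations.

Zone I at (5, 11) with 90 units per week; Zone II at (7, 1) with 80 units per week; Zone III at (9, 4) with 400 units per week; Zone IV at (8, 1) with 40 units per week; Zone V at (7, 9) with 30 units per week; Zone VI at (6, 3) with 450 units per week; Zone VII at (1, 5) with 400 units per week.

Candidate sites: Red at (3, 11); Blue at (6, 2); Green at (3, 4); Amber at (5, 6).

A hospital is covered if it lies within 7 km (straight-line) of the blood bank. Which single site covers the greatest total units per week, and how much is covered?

Coverage radius r = 7 km; a point is covered iff (Δx)²+(Δy)² ≤ 7² = 49.
  Red (3, 11): covers {Zone I, Zone V, Zone VII} → 520
  Blue (6, 2): covers {Zone II, Zone III, Zone IV, Zone VI, Zone VII} → 1370
  Green (3, 4): covers {Zone II, Zone III, Zone IV, Zone V, Zone VI, Zone VII} → 1400
  Amber (5, 6): covers {Zone I, Zone II, Zone III, Zone IV, Zone V, Zone VI, Zone VII} → 1490
Maximum coverage at Amber: 1490 units per week.

Amber, covering 1490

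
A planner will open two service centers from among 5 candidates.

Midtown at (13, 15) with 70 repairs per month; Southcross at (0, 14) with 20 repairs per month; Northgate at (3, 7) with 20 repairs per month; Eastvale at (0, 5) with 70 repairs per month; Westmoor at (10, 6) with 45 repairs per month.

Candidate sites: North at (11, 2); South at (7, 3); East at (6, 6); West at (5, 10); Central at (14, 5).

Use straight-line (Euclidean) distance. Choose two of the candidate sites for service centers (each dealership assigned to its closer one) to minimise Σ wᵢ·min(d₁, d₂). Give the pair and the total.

{East, West}, total 1457.5

Evaluate every pair (each demand assigned to the nearer of the two):
  {East, West}: total = 1457.5
  {North, West}: total = 1541.1
  {West, Central}: total = 1541.1
  {South, West}: total = 1546.4
  {East, Central}: total = 1572.5
  {North, East}: total = 1667.2
  {South, East}: total = 1667.2
  {South, Central}: total = 1772.5
  {North, South}: total = 1989.8
  {North, Central}: total = 2201.4
Best pair: {East, West} with total 1457.5.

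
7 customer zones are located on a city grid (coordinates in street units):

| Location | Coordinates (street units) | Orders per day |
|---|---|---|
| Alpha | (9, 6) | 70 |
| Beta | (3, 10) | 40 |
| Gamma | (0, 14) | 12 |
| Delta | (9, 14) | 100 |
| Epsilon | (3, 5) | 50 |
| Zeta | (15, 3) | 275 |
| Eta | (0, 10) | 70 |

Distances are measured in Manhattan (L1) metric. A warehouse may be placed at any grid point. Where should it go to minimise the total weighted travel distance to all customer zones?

Manhattan distance separates: Σwᵢ(|x−xᵢ|+|y−yᵢ|) = Σwᵢ|x−xᵢ| + Σwᵢ|y−yᵢ|, so x and y are optimised independently as 1-D weighted medians.
Total weight W = 617; half = 308.5.
x-coordinate, sorted with cumulative weight:
  x=0 (Gamma, w=12) cum 12
  x=0 (Eta, w=70) cum 82
  x=3 (Beta, w=40) cum 122
  x=3 (Epsilon, w=50) cum 172
  x=9 (Alpha, w=70) cum 242
  x=9 (Delta, w=100) cum 342  ← median
  x=15 (Zeta, w=275) cum 617
⇒ x* = 9
y-coordinate, sorted with cumulative weight:
  y=3 (Zeta, w=275) cum 275
  y=5 (Epsilon, w=50) cum 325  ← median
  y=6 (Alpha, w=70) cum 395
  y=10 (Beta, w=40) cum 435
  y=10 (Eta, w=70) cum 505
  y=14 (Gamma, w=12) cum 517
  y=14 (Delta, w=100) cum 617
⇒ y* = 5

(9, 5)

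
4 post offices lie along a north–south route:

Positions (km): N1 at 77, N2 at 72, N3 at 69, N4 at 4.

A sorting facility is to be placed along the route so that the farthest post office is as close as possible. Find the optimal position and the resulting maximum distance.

location 40.5, max distance 36.5

The 1-center on a line is the midpoint of the two extreme points: leftmost at 4, rightmost at 77.
Optimal location = (4 + 77)/2 = 40.5; maximum distance = (77 − 4)/2 = 36.5.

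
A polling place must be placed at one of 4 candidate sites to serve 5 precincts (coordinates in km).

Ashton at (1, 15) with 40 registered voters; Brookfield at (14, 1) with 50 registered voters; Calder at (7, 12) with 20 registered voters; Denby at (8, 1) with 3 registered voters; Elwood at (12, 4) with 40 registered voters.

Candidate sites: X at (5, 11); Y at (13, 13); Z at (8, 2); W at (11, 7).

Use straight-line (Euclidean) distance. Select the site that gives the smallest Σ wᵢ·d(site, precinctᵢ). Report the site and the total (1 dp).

Total weighted distance at each candidate:
  X (5, 11): total = 1371.0
  Y (13, 13): total = 1611.6
  Z (8, 2): total = 1277.6
  W (11, 7): total = 1122.3
Minimum is at W with total 1122.3 km.

W, total 1122.3 km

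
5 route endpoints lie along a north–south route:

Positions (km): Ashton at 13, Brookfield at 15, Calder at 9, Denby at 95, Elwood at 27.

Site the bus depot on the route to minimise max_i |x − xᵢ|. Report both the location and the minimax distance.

location 52, max distance 43

The 1-center on a line is the midpoint of the two extreme points: leftmost at 9, rightmost at 95.
Optimal location = (9 + 95)/2 = 52; maximum distance = (95 − 9)/2 = 43.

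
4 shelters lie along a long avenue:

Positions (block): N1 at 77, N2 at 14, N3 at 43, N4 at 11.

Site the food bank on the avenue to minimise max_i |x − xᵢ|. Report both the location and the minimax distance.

location 44, max distance 33

The 1-center on a line is the midpoint of the two extreme points: leftmost at 11, rightmost at 77.
Optimal location = (11 + 77)/2 = 44; maximum distance = (77 − 11)/2 = 33.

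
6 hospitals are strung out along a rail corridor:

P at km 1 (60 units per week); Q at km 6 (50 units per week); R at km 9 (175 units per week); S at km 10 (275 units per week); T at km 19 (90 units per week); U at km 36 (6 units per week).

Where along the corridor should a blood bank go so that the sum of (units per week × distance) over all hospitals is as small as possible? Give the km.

For a sum of weighted absolute distances on a line, the optimum is the weighted median (not the mean). Total weight W = 656; half-weight = 328.
Sort by position and accumulate weight:
  km 1 (P, w=60) → cum 60
  km 6 (Q, w=50) → cum 110
  km 9 (R, w=175) → cum 285
  km 10 (S, w=275) → cum 560  ≥ 328 → median here
  km 19 (T, w=90) → cum 650
  km 36 (U, w=6) → cum 656
Optimal location: km 10.

x = 10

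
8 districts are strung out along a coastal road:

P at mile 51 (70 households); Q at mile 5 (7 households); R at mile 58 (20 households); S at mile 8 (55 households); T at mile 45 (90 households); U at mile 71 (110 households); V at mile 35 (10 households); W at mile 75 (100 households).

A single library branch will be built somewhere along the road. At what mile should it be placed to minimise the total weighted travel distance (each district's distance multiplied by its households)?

For a sum of weighted absolute distances on a line, the optimum is the weighted median (not the mean). Total weight W = 462; half-weight = 231.
Sort by position and accumulate weight:
  mile 5 (Q, w=7) → cum 7
  mile 8 (S, w=55) → cum 62
  mile 35 (V, w=10) → cum 72
  mile 45 (T, w=90) → cum 162
  mile 51 (P, w=70) → cum 232  ≥ 231 → median here
  mile 58 (R, w=20) → cum 252
  mile 71 (U, w=110) → cum 362
  mile 75 (W, w=100) → cum 462
Optimal location: mile 51.

x = 51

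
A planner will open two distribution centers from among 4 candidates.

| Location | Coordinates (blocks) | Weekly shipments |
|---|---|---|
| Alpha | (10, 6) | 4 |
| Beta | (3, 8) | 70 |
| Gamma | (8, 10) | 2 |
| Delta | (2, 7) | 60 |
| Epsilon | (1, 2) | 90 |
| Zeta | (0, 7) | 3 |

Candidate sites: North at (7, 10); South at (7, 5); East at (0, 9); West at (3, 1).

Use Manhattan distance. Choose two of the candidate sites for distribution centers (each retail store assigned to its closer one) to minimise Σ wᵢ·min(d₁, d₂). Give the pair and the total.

{East, West}, total 862

Evaluate every pair (each demand assigned to the nearer of the two):
  {East, West}: total = 862
  {North, West}: total = 1167
  {South, West}: total = 1235
  {South, East}: total = 1274
  {North, East}: total = 1276
  {North, South}: total = 1695
Best pair: {East, West} with total 862.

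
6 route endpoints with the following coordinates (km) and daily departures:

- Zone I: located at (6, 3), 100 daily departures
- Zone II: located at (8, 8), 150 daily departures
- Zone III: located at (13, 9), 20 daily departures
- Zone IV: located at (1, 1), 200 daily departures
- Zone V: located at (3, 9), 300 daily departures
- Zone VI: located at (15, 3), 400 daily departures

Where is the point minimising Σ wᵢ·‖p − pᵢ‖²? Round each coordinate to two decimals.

The minimiser of Σwᵢ‖p−pᵢ‖² is the weighted centroid p* = (Σwᵢpᵢ)/(Σwᵢ).
Σwᵢ = 1170.
Σwᵢxᵢ = 100·6 + 150·8 + 20·13 + 200·1 + 300·3 + 400·15 = 9160.
Σwᵢyᵢ = 100·3 + 150·8 + 20·9 + 200·1 + 300·9 + 400·3 = 5780.
x* = 9160/1170 = 7.83, y* = 5780/1170 = 4.94.

(7.83, 4.94)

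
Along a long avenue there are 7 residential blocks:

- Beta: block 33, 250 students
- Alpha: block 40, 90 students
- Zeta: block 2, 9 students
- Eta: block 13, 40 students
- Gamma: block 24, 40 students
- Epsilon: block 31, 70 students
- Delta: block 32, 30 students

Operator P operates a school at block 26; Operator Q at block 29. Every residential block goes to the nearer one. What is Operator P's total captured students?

The indifferent point is the midpoint (26+29)/2 = 27.5; residential blocks left of it (closer to Operator P at 26) go to Operator P, those right go to Operator Q.
  Zeta at 2 (w=9) → Operator P
  Eta at 13 (w=40) → Operator P
  Gamma at 24 (w=40) → Operator P
  Epsilon at 31 (w=70) → Operator Q
  Delta at 32 (w=30) → Operator Q
  Beta at 33 (w=250) → Operator Q
  Alpha at 40 (w=90) → Operator Q
Operator P captures 89; Operator Q captures 440.

89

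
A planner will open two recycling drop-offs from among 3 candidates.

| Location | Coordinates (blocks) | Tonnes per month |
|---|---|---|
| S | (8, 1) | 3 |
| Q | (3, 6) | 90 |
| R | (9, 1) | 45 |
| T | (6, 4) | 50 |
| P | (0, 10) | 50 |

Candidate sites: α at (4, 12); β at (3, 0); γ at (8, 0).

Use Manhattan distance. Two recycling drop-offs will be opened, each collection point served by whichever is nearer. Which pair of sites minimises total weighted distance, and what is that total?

{α, γ}, total 1323

Evaluate every pair (each demand assigned to the nearer of the two):
  {α, γ}: total = 1323
  {α, β}: total = 1523
  {β, γ}: total = 1583
Best pair: {α, γ} with total 1323.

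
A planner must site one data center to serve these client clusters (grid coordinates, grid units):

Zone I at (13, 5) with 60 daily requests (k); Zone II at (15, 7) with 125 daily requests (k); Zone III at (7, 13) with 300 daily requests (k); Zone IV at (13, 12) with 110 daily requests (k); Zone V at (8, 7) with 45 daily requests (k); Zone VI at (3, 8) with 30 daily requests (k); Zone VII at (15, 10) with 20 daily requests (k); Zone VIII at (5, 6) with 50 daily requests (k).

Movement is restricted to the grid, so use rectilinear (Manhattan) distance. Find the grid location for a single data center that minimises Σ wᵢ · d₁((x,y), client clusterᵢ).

Manhattan distance separates: Σwᵢ(|x−xᵢ|+|y−yᵢ|) = Σwᵢ|x−xᵢ| + Σwᵢ|y−yᵢ|, so x and y are optimised independently as 1-D weighted medians.
Total weight W = 740; half = 370.
x-coordinate, sorted with cumulative weight:
  x=3 (Zone VI, w=30) cum 30
  x=5 (Zone VIII, w=50) cum 80
  x=7 (Zone III, w=300) cum 380  ← median
  x=8 (Zone V, w=45) cum 425
  x=13 (Zone I, w=60) cum 485
  x=13 (Zone IV, w=110) cum 595
  x=15 (Zone II, w=125) cum 720
  x=15 (Zone VII, w=20) cum 740
⇒ x* = 7
y-coordinate, sorted with cumulative weight:
  y=5 (Zone I, w=60) cum 60
  y=6 (Zone VIII, w=50) cum 110
  y=7 (Zone II, w=125) cum 235
  y=7 (Zone V, w=45) cum 280
  y=8 (Zone VI, w=30) cum 310
  y=10 (Zone VII, w=20) cum 330
  y=12 (Zone IV, w=110) cum 440  ← median
  y=13 (Zone III, w=300) cum 740
⇒ y* = 12

(7, 12)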